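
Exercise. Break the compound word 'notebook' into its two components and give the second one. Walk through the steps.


Split 'notebook' into 'note' + 'book'. The second part is 'book'.

book


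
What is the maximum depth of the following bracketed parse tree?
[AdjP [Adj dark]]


Count bracket nesting levels:
'[' at pos 0: depth = 1
'[' at pos 6: depth = 2
Maximum depth reached: 2

2


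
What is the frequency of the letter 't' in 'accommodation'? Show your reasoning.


Letter 't' in 'accommodation': found at position(s) 10 = 1 occurrence(s).

1


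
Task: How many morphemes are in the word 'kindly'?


Decomposition: kind (root) + -ly (suffix) = 2 morpheme(s)

2 morphemes


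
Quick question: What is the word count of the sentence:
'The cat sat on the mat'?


Split into words: The | cat | sat | on | the | mat = 6 words.

6


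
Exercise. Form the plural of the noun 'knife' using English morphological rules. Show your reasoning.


Apply rule: Change -fe to -ves. 'knife' becomes 'knives'.

knives


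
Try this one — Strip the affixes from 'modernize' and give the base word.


Remove suffix '-ize' from 'modernize' to get root 'modern'.

modern


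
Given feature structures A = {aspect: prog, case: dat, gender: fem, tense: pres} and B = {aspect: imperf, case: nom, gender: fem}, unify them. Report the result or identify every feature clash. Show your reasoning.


Compare features:
aspect: A=prog vs B=imperf -> CLASH
case: A=dat vs B=nom -> CLASH
gender: A=fem vs B=fem -> unified: fem
tense: A=pres vs B=_ -> unified: pres
Clashes detected on features 'aspect' (prog vs imperf) and 'case' (dat vs nom); unification fails.

CLASH on 'aspect' (prog vs imperf) and 'case' (dat vs nom)


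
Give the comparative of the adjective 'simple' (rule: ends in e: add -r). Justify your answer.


Apply comparative formation (ends in e: add -r): 'simple' -> 'simpler'.

simpler


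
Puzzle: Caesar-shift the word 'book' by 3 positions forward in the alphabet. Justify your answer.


Shift each letter by 3: b -> e, o -> r, o -> r, k -> n. Result: 'errn'.

errn


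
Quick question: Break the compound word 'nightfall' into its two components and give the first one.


Split 'nightfall' into 'night' + 'fall'. The first part is 'night'.

night


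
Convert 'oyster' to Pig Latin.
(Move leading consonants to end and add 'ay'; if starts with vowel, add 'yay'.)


'oyster' starts with a vowel, so add 'yay': 'oysteryay'.

oysteryay


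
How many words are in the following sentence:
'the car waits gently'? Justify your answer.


Split into words: the | car | waits | gently = 4 words.

4


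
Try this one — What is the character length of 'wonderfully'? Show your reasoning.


Spell out 'wonderfully' and number each letter: w(1), o(2), n(3), d(4), e(5), r(6), f(7), u(8), l(9), l(10), y(11). Total: 11 letters.

11


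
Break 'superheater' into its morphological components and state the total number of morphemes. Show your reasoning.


Step 1: Identify prefix: 'super' (meaning: above)
Step 2: Identify root: 'heat'
Step 3: Identify suffix(es): 'er'
Decomposition: super- (prefix: above) + heat (root) + -er (suffix: one who)
Total morphemes: 3

3 morphemes (super- (prefix: above) + heat (root) + -er (suffix: one who))


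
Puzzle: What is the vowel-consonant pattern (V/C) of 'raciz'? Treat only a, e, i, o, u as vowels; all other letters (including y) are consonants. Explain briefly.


Letter mapping: r = C, a = V, c = C, i = V, z = C.

CVCVC


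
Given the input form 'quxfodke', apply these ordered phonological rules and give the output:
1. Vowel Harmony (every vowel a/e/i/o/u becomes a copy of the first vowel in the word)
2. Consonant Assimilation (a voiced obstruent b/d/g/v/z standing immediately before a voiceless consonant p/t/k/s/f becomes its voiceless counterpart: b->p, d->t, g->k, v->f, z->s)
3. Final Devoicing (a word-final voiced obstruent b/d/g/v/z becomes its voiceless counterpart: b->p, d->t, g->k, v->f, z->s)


Starting form: 'quxfodke'
Rule 1: Vowel Harmony: all vowels become 'u' (matching first vowel). 'quxfodke' -> 'quxfudku'
Rule 2: Consonant Assimilation: voiced obstruent before voiceless consonant becomes voiceless ('dk' -> 'tk'). 'quxfudku' -> 'quxfutku'
Rule 3: Final Devoicing: the word ends in the vowel 'u', not a consonant. No change.
Final form: 'quxfutku'

quxfutku


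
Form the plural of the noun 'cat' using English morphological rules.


Apply rule: Add -s. 'cat' becomes 'cats'.

cats


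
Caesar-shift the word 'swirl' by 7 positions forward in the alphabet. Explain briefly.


Shift each letter by 7: s -> z, w -> d, i -> p, r -> y, l -> s. Result: 'zdpys'.

zdpys


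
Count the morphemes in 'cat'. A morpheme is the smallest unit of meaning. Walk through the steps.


Decomposition: cat (free morpheme) = 1 morpheme(s)

1 morphemes


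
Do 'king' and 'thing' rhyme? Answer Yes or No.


Rime (stressed vowel + following sounds) of 'king': -ing = /ɪŋ/
Rime of 'thing': -ing = /ɪŋ/
/ɪŋ/ and /ɪŋ/ are the same ending sound, so the words rhyme.

Yes


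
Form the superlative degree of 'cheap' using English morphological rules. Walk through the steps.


Apply superlative formation (add -est): 'cheap' -> 'cheapest'.

cheapest


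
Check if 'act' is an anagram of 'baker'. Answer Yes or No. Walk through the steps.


Sorted letters of 'act': 'act'
Sorted letters of 'baker': 'abekr'
They do not match.

No


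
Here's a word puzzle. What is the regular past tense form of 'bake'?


Apply rule: Add -d (word ends in -e). 'bake' becomes 'baked'.

baked


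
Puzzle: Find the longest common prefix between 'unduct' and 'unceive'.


Compare from the start: 2 characters match: 'un'. Mismatch at position 3: 'd' vs 'c'.

un


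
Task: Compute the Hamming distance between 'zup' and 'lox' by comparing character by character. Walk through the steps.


Alignment:
Position 1: 'z' vs 'l' = DIFFER
Position 2: 'u' vs 'o' = DIFFER
Position 3: 'p' vs 'x' = DIFFER
Total differences: 3

3


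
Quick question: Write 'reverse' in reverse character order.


Reverse 'reverse' character by character: 'esrever'.

esrever


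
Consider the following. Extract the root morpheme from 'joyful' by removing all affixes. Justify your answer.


Remove suffix '-ful' from 'joyful' to get root 'joy'.

joy


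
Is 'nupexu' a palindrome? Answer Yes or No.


Forward: 'nupexu'
Reversed: 'uxepun'
They differ.

No


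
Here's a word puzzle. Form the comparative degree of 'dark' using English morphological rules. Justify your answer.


Apply comparative formation (add -er): 'dark' -> 'darker'.

darker


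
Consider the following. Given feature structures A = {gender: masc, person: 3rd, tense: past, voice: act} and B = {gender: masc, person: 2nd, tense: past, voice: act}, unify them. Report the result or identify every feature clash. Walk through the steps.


Compare features:
gender: A=masc vs B=masc -> unified: masc
person: A=3rd vs B=2nd -> CLASH
tense: A=past vs B=past -> unified: past
voice: A=act vs B=act -> unified: act
Clash detected on feature 'person' (3rd vs 2nd); unification fails.

CLASH on 'person' (3rd vs 2nd)


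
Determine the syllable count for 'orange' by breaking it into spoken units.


Break 'orange' into syllables: or-ange -> or | ange = 2 syllables

2 syllables


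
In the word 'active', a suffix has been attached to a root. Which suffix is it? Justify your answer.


The word 'active' = 'act' (root) + '-ive' (suffix). The suffix is '-ive'.

ive


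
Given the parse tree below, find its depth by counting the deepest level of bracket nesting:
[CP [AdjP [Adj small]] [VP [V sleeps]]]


Count bracket nesting levels:
'[' at pos 0: depth = 1
'[' at pos 4: depth = 2
'[' at pos 10: depth = 3
'[' at pos 23: depth = 2
'[' at pos 27: depth = 3
Maximum depth reached: 3

3


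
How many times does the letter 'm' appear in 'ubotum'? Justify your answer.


Letter 'm' in 'ubotum': found at position(s) 6 = 1 occurrence(s).

1


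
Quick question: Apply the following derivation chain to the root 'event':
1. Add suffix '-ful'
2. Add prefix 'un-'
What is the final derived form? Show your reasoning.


Step 1: Add suffix '-ful' to 'event' = 'eventful'
Step 2: Add prefix 'un-' to 'eventful' = 'uneventful'

uneventful


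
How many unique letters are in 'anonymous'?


Unique letters in 'anonymous': {a, m, n, o, s, u, y} = 7 distinct letters.

7


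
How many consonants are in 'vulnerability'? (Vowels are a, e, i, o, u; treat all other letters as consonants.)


Consonants in 'vulnerability': v, l, n, r, b, l, t, y = 8 consonants.

8


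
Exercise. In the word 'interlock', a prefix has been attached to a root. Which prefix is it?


The word 'interlock' = 'inter' (prefix) + 'lock' (root). The prefix is 'inter'.

inter


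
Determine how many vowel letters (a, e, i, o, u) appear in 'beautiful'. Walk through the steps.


Vowels in 'beautiful': e, a, u, i, u = 5 vowels.

5


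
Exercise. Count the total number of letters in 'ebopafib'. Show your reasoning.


Spell out 'ebopafib' and number each letter: e(1), b(2), o(3), p(4), a(5), f(6), i(7), b(8). Total: 8 letters.

8


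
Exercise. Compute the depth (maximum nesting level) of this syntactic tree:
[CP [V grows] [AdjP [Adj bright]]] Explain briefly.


Count bracket nesting levels:
'[' at pos 0: depth = 1
'[' at pos 4: depth = 2
'[' at pos 14: depth = 2
'[' at pos 20: depth = 3
Maximum depth reached: 3

3


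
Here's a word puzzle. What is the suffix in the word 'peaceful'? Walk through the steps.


The word 'peaceful' = 'peace' (root) + '-ful' (suffix). The suffix is '-ful'.

ful


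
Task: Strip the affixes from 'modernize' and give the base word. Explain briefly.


Remove suffix '-ize' from 'modernize' to get root 'modern'.

modern


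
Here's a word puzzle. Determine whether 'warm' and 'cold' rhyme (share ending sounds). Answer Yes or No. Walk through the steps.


Rime (stressed vowel + following sounds) of 'warm': -arm = /ɔːrm/
Rime of 'cold': -old = /oʊld/
/ɔːrm/ and /oʊld/ are different ending sounds, so the words do not rhyme.

No


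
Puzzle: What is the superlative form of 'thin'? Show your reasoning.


Apply superlative formation (double final consonant, add -est): 'thin' -> 'thinnest'.

thinnest


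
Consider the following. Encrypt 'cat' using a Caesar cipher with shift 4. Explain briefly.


Shift each letter by 4: c -> g, a -> e, t -> x. Result: 'gex'.

gex


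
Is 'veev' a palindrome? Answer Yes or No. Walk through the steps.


Forward: 'veev'
Reversed: 'veev'
They are identical.

Yes


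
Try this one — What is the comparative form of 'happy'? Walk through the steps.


Apply comparative formation (consonant + y: change y to i, add -er): 'happy' -> 'happier'.

happier


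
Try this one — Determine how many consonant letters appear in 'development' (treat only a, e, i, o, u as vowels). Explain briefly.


Consonants in 'development': d, v, l, p, m, n, t = 7 consonants.

7


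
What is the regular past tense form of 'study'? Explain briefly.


Apply rule: Change -y to -ied. 'study' becomes 'studied'.

studied


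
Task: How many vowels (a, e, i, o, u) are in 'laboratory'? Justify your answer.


Vowels in 'laboratory': a, o, a, o = 4 vowels.

4


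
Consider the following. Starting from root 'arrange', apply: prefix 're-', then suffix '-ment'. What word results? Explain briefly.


Step 1: Add prefix 're-' to 'arrange' = 'rearrange'
Step 2: Add suffix '-ment' to 'rearrange' = 'rearrangement'

rearrangement


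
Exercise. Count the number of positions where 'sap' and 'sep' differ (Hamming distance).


Alignment:
Position 1: 's' vs 's' = match
Position 2: 'a' vs 'e' = DIFFER
Position 3: 'p' vs 'p' = match
Total differences: 1

1


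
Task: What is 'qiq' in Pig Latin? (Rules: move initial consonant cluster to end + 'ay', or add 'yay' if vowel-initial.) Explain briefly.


'qiq': move consonant cluster 'q' to end and add 'ay': 'iqqay'.

iqqay


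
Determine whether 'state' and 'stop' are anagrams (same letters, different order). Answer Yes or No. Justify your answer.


Sorted letters of 'state': 'aestt'
Sorted letters of 'stop': 'opst'
They do not match.

No


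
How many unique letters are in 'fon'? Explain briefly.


Unique letters in 'fon': {f, n, o} = 3 distinct letters.

3


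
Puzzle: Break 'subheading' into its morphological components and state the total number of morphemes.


Step 1: Identify prefix: 'sub' (meaning: below)
Step 2: Identify root: 'head'
Step 3: Identify suffix(es): 'ing'
Decomposition: sub- (prefix: below) + head (root) + -ing (suffix: ongoing/result)
Total morphemes: 3

3 morphemes (sub- (prefix: below) + head (root) + -ing (suffix: ongoing/result))


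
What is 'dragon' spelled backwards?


Reverse 'dragon' character by character: 'nogard'.

nogard


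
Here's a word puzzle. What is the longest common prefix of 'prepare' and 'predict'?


Compare from the start: 3 characters match: 'pre'. Mismatch at position 4: 'p' vs 'd'.

pre


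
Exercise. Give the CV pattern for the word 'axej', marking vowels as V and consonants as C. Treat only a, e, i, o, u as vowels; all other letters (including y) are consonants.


Letter mapping: a = V, x = C, e = V, j = C.

VCVC


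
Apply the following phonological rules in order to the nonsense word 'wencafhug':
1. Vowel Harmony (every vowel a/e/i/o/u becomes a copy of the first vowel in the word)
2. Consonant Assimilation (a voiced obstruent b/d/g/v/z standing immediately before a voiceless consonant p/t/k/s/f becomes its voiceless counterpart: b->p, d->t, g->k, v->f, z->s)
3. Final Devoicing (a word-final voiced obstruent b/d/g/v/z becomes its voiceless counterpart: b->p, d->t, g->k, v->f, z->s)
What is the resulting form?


Starting form: 'wencafhug'
Rule 1: Vowel Harmony: all vowels become 'e' (matching first vowel). 'wencafhug' -> 'wencefheg'
Rule 2: Consonant Assimilation: no voiced obstruent (b/d/g/v/z) stands immediately before a voiceless consonant (p/t/k/s/f). No change.
Rule 3: Final Devoicing: word-final voiced obstruent 'g' becomes voiceless 'k'. 'wencefheg' -> 'wencefhek'
Final form: 'wencefhek'

wencefhek


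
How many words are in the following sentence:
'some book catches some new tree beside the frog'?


Split into words: some | book | catches | some | new | tree | beside | the | frog = 9 words.

9


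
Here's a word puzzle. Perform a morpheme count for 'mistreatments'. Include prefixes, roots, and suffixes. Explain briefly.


Decomposition: mis- (prefix) + treat (root) + -ment (suffix) + -s (plural) = 4 morpheme(s)

4 morphemes


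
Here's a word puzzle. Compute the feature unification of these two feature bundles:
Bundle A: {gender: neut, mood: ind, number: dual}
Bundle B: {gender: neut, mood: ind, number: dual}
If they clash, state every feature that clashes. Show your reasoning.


Compare features:
gender: A=neut vs B=neut -> unified: neut
mood: A=ind vs B=ind -> unified: ind
number: A=dual vs B=dual -> unified: dual
No clashes found.

Unified: {gender: neut, mood: ind, number: dual}


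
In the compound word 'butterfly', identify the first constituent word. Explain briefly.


Split 'butterfly' into 'butter' + 'fly'. The first part is 'butter'.

butter


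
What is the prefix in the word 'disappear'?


The word 'disappear' = 'dis' (prefix) + 'appear' (root). The prefix is 'dis'.

dis


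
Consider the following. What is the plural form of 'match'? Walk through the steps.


Apply rule: Add -es (sibilant/fricative ending). 'match' becomes 'matches'.

matches


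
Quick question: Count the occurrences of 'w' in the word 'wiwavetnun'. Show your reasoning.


Letter 'w' in 'wiwavetnun': found at position(s) 1, 3 = 2 occurrence(s).

2


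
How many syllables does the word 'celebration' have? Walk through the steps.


Break 'celebration' into syllables: cel-e-bra-tion -> cel | e | bra | tion = 4 syllables

4 syllables


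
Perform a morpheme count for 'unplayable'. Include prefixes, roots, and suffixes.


Decomposition: un- (prefix) + play (root) + -able (suffix) = 3 morpheme(s)

3 morphemes


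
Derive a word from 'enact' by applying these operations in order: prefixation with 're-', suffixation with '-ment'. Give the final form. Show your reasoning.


Step 1: Add prefix 're-' to 'enact' = 'reenact'
Step 2: Add suffix '-ment' to 'reenact' = 'reenactment'

reenactment


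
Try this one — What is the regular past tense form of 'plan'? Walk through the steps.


Apply rule: Double final consonant and add -ed. 'plan' becomes 'planned'.

planned


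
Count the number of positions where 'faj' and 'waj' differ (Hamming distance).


Alignment:
Position 1: 'f' vs 'w' = DIFFER
Position 2: 'a' vs 'a' = match
Position 3: 'j' vs 'j' = match
Total differences: 1

1


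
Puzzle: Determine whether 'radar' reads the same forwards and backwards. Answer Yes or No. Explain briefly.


Forward: 'radar'
Reversed: 'radar'
They are identical.

Yes


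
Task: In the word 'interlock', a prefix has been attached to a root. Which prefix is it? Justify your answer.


The word 'interlock' = 'inter' (prefix) + 'lock' (root). The prefix is 'inter'.

inter


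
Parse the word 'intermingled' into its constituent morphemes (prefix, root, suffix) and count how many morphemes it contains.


Step 1: Identify prefix: 'inter' (meaning: between)
Step 2: Identify root: 'mingle'
Step 3: Identify suffix(es): 'ed'
Decomposition: inter- (prefix: between) + mingle (root) + -ed (suffix: past)
Total morphemes: 3

3 morphemes (inter- (prefix: between) + mingle (root) + -ed (suffix: past))


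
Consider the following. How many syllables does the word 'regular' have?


Break 'regular' into syllables: reg-u-lar -> reg | u | lar = 3 syllables

3 syllables


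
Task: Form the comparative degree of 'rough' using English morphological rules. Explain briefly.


Apply comparative formation (add -er): 'rough' -> 'rougher'.

rougher


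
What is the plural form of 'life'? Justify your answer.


Apply rule: Change -fe to -ves. 'life' becomes 'lives'.

lives


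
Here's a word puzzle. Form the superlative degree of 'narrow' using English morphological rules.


Apply superlative formation (add -est): 'narrow' -> 'narrowest'.

narrowest


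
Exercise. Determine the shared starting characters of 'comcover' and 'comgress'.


Compare from the start: 3 characters match: 'com'. Mismatch at position 4: 'c' vs 'g'.

com


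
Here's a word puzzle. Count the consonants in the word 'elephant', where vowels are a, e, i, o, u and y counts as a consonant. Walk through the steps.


Consonants in 'elephant': l, p, h, n, t = 5 consonants.

5


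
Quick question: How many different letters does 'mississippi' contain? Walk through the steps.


Unique letters in 'mississippi': {i, m, p, s} = 4 distinct letters.

4


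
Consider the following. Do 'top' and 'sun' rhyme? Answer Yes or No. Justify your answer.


Rime (stressed vowel + following sounds) of 'top': -op = /ɒp/
Rime of 'sun': -un = /ʌn/
/ɒp/ and /ʌn/ are different ending sounds, so the words do not rhyme.

No


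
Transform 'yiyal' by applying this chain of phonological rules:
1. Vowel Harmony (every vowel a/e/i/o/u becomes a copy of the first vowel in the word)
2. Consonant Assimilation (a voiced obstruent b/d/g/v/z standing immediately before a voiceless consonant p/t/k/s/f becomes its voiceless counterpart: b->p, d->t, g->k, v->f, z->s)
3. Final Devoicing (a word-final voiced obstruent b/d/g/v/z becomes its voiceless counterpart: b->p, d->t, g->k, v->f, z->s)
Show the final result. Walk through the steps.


Starting form: 'yiyal'
Rule 1: Vowel Harmony: all vowels become 'i' (matching first vowel). 'yiyal' -> 'yiyil'
Rule 2: Consonant Assimilation: no voiced obstruent (b/d/g/v/z) stands immediately before a voiceless consonant (p/t/k/s/f). No change.
Rule 3: Final Devoicing: final consonant 'l' is not one of the voiced obstruents b/d/g/v/z. No change.
Final form: 'yiyil'

yiyil


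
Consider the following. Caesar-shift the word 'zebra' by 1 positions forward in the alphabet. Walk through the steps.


Shift each letter by 1: z -> a, e -> f, b -> c, r -> s, a -> b. Result: 'afcsb'.

afcsb


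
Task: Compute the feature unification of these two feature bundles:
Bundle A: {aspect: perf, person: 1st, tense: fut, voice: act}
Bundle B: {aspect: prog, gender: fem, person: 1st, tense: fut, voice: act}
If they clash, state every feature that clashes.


Compare features:
aspect: A=perf vs B=prog -> CLASH
gender: A=_ vs B=fem -> unified: fem
person: A=1st vs B=1st -> unified: 1st
tense: A=fut vs B=fut -> unified: fut
voice: A=act vs B=act -> unified: act
Clash detected on feature 'aspect' (perf vs prog); unification fails.

CLASH on 'aspect' (perf vs prog)


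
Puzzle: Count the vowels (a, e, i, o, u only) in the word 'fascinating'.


Vowels in 'fascinating': a, i, a, i = 4 vowels.

4


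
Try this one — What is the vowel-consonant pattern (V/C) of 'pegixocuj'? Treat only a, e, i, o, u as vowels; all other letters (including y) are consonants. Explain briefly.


Letter mapping: p = C, e = V, g = C, i = V, x = C, o = V, c = C, u = V, j = C.

CVCVCVCVC


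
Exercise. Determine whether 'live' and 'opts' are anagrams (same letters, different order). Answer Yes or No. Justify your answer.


Sorted letters of 'live': 'eilv'
Sorted letters of 'opts': 'opst'
They do not match.

No


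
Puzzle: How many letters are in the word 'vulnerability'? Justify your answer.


Spell out 'vulnerability' and number each letter: v(1), u(2), l(3), n(4), e(5), r(6), a(7), b(8), i(9), l(10), i(11), t(12), y(13). Total: 13 letters.

13


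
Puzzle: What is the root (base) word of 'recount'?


Remove prefix 're' from 'recount' to get root 'count'.

count


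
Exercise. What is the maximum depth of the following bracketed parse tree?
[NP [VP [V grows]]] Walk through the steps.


Count bracket nesting levels:
'[' at pos 0: depth = 1
'[' at pos 4: depth = 2
'[' at pos 8: depth = 3
Maximum depth reached: 3

3


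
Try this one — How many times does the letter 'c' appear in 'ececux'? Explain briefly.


Letter 'c' in 'ececux': found at position(s) 2, 4 = 2 occurrence(s).

2


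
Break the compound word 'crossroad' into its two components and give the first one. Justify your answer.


Split 'crossroad' into 'cross' + 'road'. The first part is 'cross'.

cross


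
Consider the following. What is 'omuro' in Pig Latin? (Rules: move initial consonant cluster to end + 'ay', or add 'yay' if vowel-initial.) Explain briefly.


'omuro' starts with a vowel, so add 'yay': 'omuroyay'.

omuroyay


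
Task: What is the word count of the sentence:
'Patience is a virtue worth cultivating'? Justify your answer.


Split into words: Patience | is | a | virtue | worth | cultivating = 6 words.

6


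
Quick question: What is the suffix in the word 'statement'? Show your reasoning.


The word 'statement' = 'state' (root) + '-ment' (suffix). The suffix is '-ment'.

ment


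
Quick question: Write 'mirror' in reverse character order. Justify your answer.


Reverse 'mirror' character by character: 'rorrim'.

rorrim


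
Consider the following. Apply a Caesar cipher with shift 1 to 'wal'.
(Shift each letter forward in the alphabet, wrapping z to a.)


Shift each letter by 1: w -> x, a -> b, l -> m. Result: 'xbm'.

xbm


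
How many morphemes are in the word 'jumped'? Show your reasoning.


Decomposition: jump (root) + -ed (suffix) = 2 morpheme(s)

2 morphemes


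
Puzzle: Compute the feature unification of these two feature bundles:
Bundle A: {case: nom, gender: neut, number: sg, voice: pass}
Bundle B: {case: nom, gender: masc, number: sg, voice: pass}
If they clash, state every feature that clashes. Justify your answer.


Compare features:
case: A=nom vs B=nom -> unified: nom
gender: A=neut vs B=masc -> CLASH
number: A=sg vs B=sg -> unified: sg
voice: A=pass vs B=pass -> unified: pass
Clash detected on feature 'gender' (neut vs masc); unification fails.

CLASH on 'gender' (neut vs masc)


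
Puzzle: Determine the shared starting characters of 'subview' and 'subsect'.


Compare from the start: 3 characters match: 'sub'. Mismatch at position 4: 'v' vs 's'.

sub


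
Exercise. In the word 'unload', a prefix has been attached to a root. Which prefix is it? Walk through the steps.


The word 'unload' = 'un' (prefix) + 'load' (root). The prefix is 'un'.

un


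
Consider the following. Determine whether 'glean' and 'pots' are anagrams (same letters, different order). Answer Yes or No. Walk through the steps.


Sorted letters of 'glean': 'aegln'
Sorted letters of 'pots': 'opst'
They do not match.

No


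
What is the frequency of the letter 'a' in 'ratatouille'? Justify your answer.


Letter 'a' in 'ratatouille': found at position(s) 2, 4 = 2 occurrence(s).

2


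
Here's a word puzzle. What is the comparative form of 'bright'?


Apply comparative formation (add -er): 'bright' -> 'brighter'.

brighter


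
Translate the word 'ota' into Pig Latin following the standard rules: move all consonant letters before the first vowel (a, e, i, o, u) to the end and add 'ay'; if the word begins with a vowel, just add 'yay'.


'ota' starts with a vowel, so add 'yay': 'otayay'.

otayay


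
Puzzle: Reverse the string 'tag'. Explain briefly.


Reverse 'tag' character by character: 'gat'.

gat


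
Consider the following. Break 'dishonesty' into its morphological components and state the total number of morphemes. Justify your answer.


Step 1: Identify prefix: 'dis' (meaning: not/apart)
Step 2: Identify root: 'honest'
Step 3: Identify suffix(es): 'y'
Decomposition: dis- (prefix: not/apart) + honest (root) + -y (suffix: quality)
Total morphemes: 3

3 morphemes (dis- (prefix: not/apart) + honest (root) + -y (suffix: quality))


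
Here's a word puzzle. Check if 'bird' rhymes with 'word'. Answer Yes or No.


Rime (stressed vowel + following sounds) of 'bird': -ird = /ɜːrd/
Rime of 'word': -ord = /ɜːrd/
/ɜːrd/ and /ɜːrd/ are the same ending sound, so the words rhyme.

Yes


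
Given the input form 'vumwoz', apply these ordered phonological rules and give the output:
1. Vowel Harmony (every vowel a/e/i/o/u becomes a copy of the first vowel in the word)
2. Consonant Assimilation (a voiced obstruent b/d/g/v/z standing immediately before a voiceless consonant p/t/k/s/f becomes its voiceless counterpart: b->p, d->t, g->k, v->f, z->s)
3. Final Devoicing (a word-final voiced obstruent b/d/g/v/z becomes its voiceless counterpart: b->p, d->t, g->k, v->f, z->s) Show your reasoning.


Starting form: 'vumwoz'
Rule 1: Vowel Harmony: all vowels become 'u' (matching first vowel). 'vumwoz' -> 'vumwuz'
Rule 2: Consonant Assimilation: no voiced obstruent (b/d/g/v/z) stands immediately before a voiceless consonant (p/t/k/s/f). No change.
Rule 3: Final Devoicing: word-final voiced obstruent 'z' becomes voiceless 's'. 'vumwuz' -> 'vumwus'
Final form: 'vumwus'

vumwus


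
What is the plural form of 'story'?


Apply rule: Change -y to -ies (consonant + y). 'story' becomes 'stories'.

stories


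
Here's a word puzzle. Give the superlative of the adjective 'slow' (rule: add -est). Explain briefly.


Apply superlative formation (add -est): 'slow' -> 'slowest'.

slowest


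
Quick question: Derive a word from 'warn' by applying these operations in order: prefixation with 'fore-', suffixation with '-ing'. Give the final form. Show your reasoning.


Step 1: Add prefix 'fore-' to 'warn' = 'forewarn'
Step 2: Add suffix '-ing' to 'forewarn' = 'forewarning'

forewarning


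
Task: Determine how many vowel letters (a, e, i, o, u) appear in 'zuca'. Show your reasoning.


Vowels in 'zuca': u, a = 2 vowels.

2


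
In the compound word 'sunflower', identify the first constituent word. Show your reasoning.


Split 'sunflower' into 'sun' + 'flower'. The first part is 'sun'.

sun


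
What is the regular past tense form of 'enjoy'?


Apply rule: Add -ed. 'enjoy' becomes 'enjoyed'.

enjoyed


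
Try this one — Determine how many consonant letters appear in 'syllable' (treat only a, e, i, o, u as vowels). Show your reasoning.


Consonants in 'syllable': s, y, l, l, b, l = 6 consonants.

6


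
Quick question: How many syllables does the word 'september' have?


Break 'september' into syllables: sep-tem-ber -> sep | tem | ber = 3 syllables

3 syllables


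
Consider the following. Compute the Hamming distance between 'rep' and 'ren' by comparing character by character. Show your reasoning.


Alignment:
Position 1: 'r' vs 'r' = match
Position 2: 'e' vs 'e' = match
Position 3: 'p' vs 'n' = DIFFER
Total differences: 1

1


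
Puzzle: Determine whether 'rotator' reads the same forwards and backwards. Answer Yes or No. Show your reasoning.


Forward: 'rotator'
Reversed: 'rotator'
They are identical.

Yes


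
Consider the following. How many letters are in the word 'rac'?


Spell out 'rac' and number each letter: r(1), a(2), c(3). Total: 3 letters.

3


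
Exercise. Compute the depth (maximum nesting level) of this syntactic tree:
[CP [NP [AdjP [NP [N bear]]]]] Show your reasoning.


Count bracket nesting levels:
'[' at pos 0: depth = 1
'[' at pos 4: depth = 2
'[' at pos 8: depth = 3
'[' at pos 14: depth = 4
'[' at pos 18: depth = 5
Maximum depth reached: 5

5


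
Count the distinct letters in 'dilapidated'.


Unique letters in 'dilapidated': {a, d, e, i, l, p, t} = 7 distinct letters.

7


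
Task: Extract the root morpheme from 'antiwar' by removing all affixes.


Remove prefix 'anti' from 'antiwar' to get root 'war'.

war


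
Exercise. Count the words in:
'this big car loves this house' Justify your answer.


Split into words: this | big | car | loves | this | house = 6 words.

6


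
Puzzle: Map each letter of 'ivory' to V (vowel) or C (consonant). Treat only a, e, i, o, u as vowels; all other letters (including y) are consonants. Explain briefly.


Letter mapping: i = V, v = C, o = V, r = C, y = C.

VCVCC


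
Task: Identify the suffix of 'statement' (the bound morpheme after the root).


The word 'statement' = 'state' (root) + '-ment' (suffix). The suffix is '-ment'.

ment


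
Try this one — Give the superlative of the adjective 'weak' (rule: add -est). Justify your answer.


Apply superlative formation (add -est): 'weak' -> 'weakest'.

weakest


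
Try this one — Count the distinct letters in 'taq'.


Unique letters in 'taq': {a, q, t} = 3 distinct letters.

3


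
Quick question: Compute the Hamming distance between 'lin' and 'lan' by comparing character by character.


Alignment:
Position 1: 'l' vs 'l' = match
Position 2: 'i' vs 'a' = DIFFER
Position 3: 'n' vs 'n' = match
Total differences: 1

1


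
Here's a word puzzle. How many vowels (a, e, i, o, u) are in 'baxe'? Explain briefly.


Vowels in 'baxe': a, e = 2 vowels.

2


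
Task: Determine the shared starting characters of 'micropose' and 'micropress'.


Compare from the start: 6 characters match: 'microp'. Mismatch at position 7: 'o' vs 'r'.

microp


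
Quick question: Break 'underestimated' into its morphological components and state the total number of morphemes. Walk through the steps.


Step 1: Identify prefix: 'under' (meaning: beneath/insufficient)
Step 2: Identify root: 'estimate'
Step 3: Identify suffix(es): 'ed'
Decomposition: under- (prefix: beneath/insufficient) + estimate (root) + -ed (suffix: past)
Total morphemes: 3

3 morphemes (under- (prefix: beneath/insufficient) + estimate (root) + -ed (suffix: past))


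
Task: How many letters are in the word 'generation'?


Spell out 'generation' and number each letter: g(1), e(2), n(3), e(4), r(5), a(6), t(7), i(8), o(9), n(10). Total: 10 letters.

10


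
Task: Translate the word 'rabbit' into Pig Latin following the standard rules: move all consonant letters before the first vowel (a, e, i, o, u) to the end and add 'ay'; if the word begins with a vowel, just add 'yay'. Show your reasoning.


'rabbit': move consonant cluster 'r' to end and add 'ay': 'abbitray'.

abbitray


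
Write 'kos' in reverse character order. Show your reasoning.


Reverse 'kos' character by character: 'sok'.

sok


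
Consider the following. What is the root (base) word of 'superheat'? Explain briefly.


Remove prefix 'super' from 'superheat' to get root 'heat'.

heat


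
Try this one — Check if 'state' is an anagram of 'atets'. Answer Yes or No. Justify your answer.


Sorted letters of 'state': 'aestt'
Sorted letters of 'atets': 'aestt'
They match.

Yes


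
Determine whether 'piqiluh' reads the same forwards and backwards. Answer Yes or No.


Forward: 'piqiluh'
Reversed: 'huliqip'
They differ.

No


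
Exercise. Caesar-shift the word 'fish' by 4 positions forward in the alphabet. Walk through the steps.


Shift each letter by 4: f -> j, i -> m, s -> w, h -> l. Result: 'jmwl'.

jmwl


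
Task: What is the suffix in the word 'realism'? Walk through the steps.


The word 'realism' = 'real' (root) + '-ism' (suffix). The suffix is '-ism'.

ism


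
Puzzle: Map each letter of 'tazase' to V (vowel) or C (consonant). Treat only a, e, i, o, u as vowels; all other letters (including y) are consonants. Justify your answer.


Letter mapping: t = C, a = V, z = C, a = V, s = C, e = V.

CVCVCV


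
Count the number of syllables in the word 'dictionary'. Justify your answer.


Break 'dictionary' into syllables: dic-tion-ar-y -> dic | tion | ar | y = 4 syllables

4 syllables


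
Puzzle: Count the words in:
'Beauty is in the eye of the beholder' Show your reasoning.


Split into words: Beauty | is | in | the | eye | of | the | beholder = 8 words.

8


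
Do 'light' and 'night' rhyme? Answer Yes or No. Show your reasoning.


Rime (stressed vowel + following sounds) of 'light': -ight = /aɪt/
Rime of 'night': -ight = /aɪt/
/aɪt/ and /aɪt/ are the same ending sound, so the words rhyme.

Yes


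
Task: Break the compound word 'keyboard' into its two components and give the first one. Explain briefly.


Split 'keyboard' into 'key' + 'board'. The first part is 'key'.

key


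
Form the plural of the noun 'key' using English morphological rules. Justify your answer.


Apply rule: Add -s. 'key' becomes 'keys'.

keys


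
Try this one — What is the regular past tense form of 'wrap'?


Apply rule: Double final consonant and add -ed. 'wrap' becomes 'wrapped'.

wrapped


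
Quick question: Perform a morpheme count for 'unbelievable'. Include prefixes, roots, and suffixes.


Decomposition: un- (prefix) + believe (root) + -able (suffix) = 3 morpheme(s)

3 morphemes


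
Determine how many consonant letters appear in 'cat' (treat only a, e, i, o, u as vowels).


Consonants in 'cat': c, t = 2 consonants.

2


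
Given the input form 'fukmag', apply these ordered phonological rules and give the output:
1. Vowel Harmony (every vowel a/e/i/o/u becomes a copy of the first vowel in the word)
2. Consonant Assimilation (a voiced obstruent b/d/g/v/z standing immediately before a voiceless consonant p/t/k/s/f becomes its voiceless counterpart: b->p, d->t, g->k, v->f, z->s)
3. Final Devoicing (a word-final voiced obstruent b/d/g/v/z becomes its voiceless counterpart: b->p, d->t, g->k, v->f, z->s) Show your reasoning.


Starting form: 'fukmag'
Rule 1: Vowel Harmony: all vowels become 'u' (matching first vowel). 'fukmag' -> 'fukmug'
Rule 2: Consonant Assimilation: no voiced obstruent (b/d/g/v/z) stands immediately before a voiceless consonant (p/t/k/s/f). No change.
Rule 3: Final Devoicing: word-final voiced obstruent 'g' becomes voiceless 'k'. 'fukmug' -> 'fukmuk'
Final form: 'fukmuk'

fukmuk


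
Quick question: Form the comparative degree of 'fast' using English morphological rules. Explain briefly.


Apply comparative formation (add -er): 'fast' -> 'faster'.

faster


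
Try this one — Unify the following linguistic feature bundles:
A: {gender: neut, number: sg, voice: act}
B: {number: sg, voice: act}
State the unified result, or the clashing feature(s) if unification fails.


Compare features:
gender: A=neut vs B=_ -> unified: neut
number: A=sg vs B=sg -> unified: sg
voice: A=act vs B=act -> unified: act
No clashes found.

Unified: {gender: neut, number: sg, voice: act}


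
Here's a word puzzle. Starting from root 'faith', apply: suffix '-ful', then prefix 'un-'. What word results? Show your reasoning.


Step 1: Add suffix '-ful' to 'faith' = 'faithful'
Step 2: Add prefix 'un-' to 'faithful' = 'unfaithful'

unfaithful


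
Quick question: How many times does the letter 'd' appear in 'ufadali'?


Letter 'd' in 'ufadali': found at position(s) 4 = 1 occurrence(s).

1


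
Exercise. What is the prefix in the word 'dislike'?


The word 'dislike' = 'dis' (prefix) + 'like' (root). The prefix is 'dis'.

dis


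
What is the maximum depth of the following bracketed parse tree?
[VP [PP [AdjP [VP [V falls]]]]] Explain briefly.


Count bracket nesting levels:
'[' at pos 0: depth = 1
'[' at pos 4: depth = 2
'[' at pos 8: depth = 3
'[' at pos 14: depth = 4
'[' at pos 18: depth = 5
Maximum depth reached: 5

5


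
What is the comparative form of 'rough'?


Apply comparative formation (add -er): 'rough' -> 'rougher'.

rougher


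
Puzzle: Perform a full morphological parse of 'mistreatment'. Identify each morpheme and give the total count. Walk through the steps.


Step 1: Identify prefix: 'mis' (meaning: wrongly)
Step 2: Identify root: 'treat'
Step 3: Identify suffix(es): 'ment'
Decomposition: mis- (prefix: wrongly) + treat (root) + -ment (suffix: action/result)
Total morphemes: 3

3 morphemes (mis- (prefix: wrongly) + treat (root) + -ment (suffix: action/result))


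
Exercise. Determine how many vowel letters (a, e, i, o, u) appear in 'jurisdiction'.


Vowels in 'jurisdiction': u, i, i, i, o = 5 vowels.

5


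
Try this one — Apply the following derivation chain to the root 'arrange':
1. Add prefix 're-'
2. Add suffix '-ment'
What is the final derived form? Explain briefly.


Step 1: Add prefix 're-' to 'arrange' = 'rearrange'
Step 2: Add suffix '-ment' to 'rearrange' = 'rearrangement'

rearrangement


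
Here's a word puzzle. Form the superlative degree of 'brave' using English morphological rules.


Apply superlative formation (ends in e: add -st): 'brave' -> 'bravest'.

bravest


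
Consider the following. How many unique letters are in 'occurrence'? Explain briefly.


Unique letters in 'occurrence': {c, e, n, o, r, u} = 6 distinct letters.

6


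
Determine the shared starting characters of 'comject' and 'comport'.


Compare from the start: 3 characters match: 'com'. Mismatch at position 4: 'j' vs 'p'.

com


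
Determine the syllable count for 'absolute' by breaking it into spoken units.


Break 'absolute' into syllables: ab-so-lute -> ab | so | lute = 3 syllables

3 syllables


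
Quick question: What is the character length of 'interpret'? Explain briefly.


Spell out 'interpret' and number each letter: i(1), n(2), t(3), e(4), r(5), p(6), r(7), e(8), t(9). Total: 9 letters.

9


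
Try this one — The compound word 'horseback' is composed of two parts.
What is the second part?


Split 'horseback' into 'horse' + 'back'. The second part is 'back'.

back
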